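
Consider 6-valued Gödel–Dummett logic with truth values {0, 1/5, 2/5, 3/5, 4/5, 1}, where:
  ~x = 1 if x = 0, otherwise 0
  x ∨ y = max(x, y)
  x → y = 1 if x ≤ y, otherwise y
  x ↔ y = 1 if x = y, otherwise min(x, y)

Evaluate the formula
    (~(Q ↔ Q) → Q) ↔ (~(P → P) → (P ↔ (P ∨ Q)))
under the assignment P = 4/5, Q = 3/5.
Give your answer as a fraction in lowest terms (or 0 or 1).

Q ↔ Q = 3/5 ↔ 3/5 = 1
~(Q ↔ Q) = ~1 = 0
~(Q ↔ Q) → Q = 0 → 3/5 = 1
P → P = 4/5 → 4/5 = 1
~(P → P) = ~1 = 0
P ∨ Q = 4/5 ∨ 3/5 = 4/5
P ↔ (P ∨ Q) = 4/5 ↔ 4/5 = 1
~(P → P) → (P ↔ (P ∨ Q)) = 0 → 1 = 1
(~(Q ↔ Q) → Q) ↔ (~(P → P) → (P ↔ (P ∨ Q))) = 1 ↔ 1 = 1

1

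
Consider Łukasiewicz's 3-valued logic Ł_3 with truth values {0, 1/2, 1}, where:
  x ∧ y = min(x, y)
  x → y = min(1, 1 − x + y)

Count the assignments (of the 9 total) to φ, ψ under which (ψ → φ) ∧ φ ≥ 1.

φ = 0, ψ = 0 ↦ 0  <
φ = 0, ψ = 1/2 ↦ 0  <
φ = 0, ψ = 1 ↦ 0  <
φ = 1/2, ψ = 0 ↦ 1/2  <
φ = 1/2, ψ = 1/2 ↦ 1/2  <
φ = 1/2, ψ = 1 ↦ 1/2  <
φ = 1, ψ = 0 ↦ 1  ≥
φ = 1, ψ = 1/2 ↦ 1  ≥
φ = 1, ψ = 1 ↦ 1  ≥
So 3 of the 9 assignments meet the threshold.

3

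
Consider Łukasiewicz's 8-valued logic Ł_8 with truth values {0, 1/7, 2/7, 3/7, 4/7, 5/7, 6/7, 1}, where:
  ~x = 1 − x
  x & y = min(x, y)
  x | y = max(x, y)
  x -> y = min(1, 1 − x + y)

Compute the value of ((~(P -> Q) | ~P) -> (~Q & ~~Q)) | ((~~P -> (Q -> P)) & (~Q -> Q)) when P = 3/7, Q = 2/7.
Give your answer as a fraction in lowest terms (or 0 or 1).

P -> Q = 3/7 -> 2/7 = 6/7
~(P -> Q) = ~6/7 = 1/7
~P = ~3/7 = 4/7
~(P -> Q) | ~P = 1/7 | 4/7 = 4/7
~Q = ~2/7 = 5/7
~Q = ~2/7 = 5/7
~~Q = ~5/7 = 2/7
~Q & ~~Q = 5/7 & 2/7 = 2/7
(~(P -> Q) | ~P) -> (~Q & ~~Q) = 4/7 -> 2/7 = 5/7
~P = ~3/7 = 4/7
~~P = ~4/7 = 3/7
Q -> P = 2/7 -> 3/7 = 1
~~P -> (Q -> P) = 3/7 -> 1 = 1
~Q = ~2/7 = 5/7
~Q -> Q = 5/7 -> 2/7 = 4/7
(~~P -> (Q -> P)) & (~Q -> Q) = 1 & 4/7 = 4/7
((~(P -> Q) | ~P) -> (~Q & ~~Q)) | ((~~P -> (Q -> P)) & (~Q -> Q)) = 5/7 | 4/7 = 5/7

5/7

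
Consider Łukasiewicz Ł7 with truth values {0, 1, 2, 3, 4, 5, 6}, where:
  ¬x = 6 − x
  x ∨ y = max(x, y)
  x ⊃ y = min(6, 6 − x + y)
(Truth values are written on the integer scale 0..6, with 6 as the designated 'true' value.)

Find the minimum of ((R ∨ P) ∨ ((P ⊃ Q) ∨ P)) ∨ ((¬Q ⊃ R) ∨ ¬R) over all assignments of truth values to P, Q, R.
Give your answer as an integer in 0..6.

Take P = 3, Q = 0, R = 3:
R ∨ P = 3 ∨ 3 = 3
P ⊃ Q = 3 ⊃ 0 = 3
(P ⊃ Q) ∨ P = 3 ∨ 3 = 3
(R ∨ P) ∨ ((P ⊃ Q) ∨ P) = 3 ∨ 3 = 3
¬Q = ¬0 = 6
¬Q ⊃ R = 6 ⊃ 3 = 3
¬R = ¬3 = 3
(¬Q ⊃ R) ∨ ¬R = 3 ∨ 3 = 3
((R ∨ P) ∨ ((P ⊃ Q) ∨ P)) ∨ ((¬Q ⊃ R) ∨ ¬R) = 3 ∨ 3 = 3
No assignment yields a value below 3, so this is the minimum.

3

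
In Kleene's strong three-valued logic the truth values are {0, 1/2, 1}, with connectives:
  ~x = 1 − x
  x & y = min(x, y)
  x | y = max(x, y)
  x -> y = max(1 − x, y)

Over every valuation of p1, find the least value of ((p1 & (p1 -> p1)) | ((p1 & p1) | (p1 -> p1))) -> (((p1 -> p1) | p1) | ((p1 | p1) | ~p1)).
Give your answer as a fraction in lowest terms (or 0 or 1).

Take p1 = 1/2:
p1 -> p1 = 1/2 -> 1/2 = 1/2
p1 & (p1 -> p1) = 1/2 & 1/2 = 1/2
p1 & p1 = 1/2 & 1/2 = 1/2
p1 -> p1 = 1/2 -> 1/2 = 1/2
(p1 & p1) | (p1 -> p1) = 1/2 | 1/2 = 1/2
(p1 & (p1 -> p1)) | ((p1 & p1) | (p1 -> p1)) = 1/2 | 1/2 = 1/2
p1 -> p1 = 1/2 -> 1/2 = 1/2
(p1 -> p1) | p1 = 1/2 | 1/2 = 1/2
p1 | p1 = 1/2 | 1/2 = 1/2
~p1 = ~1/2 = 1/2
(p1 | p1) | ~p1 = 1/2 | 1/2 = 1/2
((p1 -> p1) | p1) | ((p1 | p1) | ~p1) = 1/2 | 1/2 = 1/2
((p1 & (p1 -> p1)) | ((p1 & p1) | (p1 -> p1))) -> (((p1 -> p1) | p1) | ((p1 | p1) | ~p1)) = 1/2 -> 1/2 = 1/2
No assignment yields a value below 1/2, so this is the minimum.

1/2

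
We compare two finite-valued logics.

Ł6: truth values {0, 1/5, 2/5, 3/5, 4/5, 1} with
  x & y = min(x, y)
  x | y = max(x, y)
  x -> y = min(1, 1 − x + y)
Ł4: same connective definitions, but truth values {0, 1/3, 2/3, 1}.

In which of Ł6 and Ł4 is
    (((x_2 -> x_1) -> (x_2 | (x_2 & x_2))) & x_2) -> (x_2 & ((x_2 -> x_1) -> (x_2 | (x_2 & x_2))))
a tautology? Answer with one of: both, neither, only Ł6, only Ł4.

both

In Ł6: every assignment gives 1 — tautology.
In Ł4: every assignment gives 1 — tautology.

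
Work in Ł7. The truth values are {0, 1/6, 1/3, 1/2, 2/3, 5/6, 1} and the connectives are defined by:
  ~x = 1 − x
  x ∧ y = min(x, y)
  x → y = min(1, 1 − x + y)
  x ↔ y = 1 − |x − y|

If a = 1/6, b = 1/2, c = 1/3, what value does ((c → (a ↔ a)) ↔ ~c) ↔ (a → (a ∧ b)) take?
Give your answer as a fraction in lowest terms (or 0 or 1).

a ↔ a = 1/6 ↔ 1/6 = 1
c → (a ↔ a) = 1/3 → 1 = 1
~c = ~1/3 = 2/3
(c → (a ↔ a)) ↔ ~c = 1 ↔ 2/3 = 2/3
a ∧ b = 1/6 ∧ 1/2 = 1/6
a → (a ∧ b) = 1/6 → 1/6 = 1
((c → (a ↔ a)) ↔ ~c) ↔ (a → (a ∧ b)) = 2/3 ↔ 1 = 2/3

2/3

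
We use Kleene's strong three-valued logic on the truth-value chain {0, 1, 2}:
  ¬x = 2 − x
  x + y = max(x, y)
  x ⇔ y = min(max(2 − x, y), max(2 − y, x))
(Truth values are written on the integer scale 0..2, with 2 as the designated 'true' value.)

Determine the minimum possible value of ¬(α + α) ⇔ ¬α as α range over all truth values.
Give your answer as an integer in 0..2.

Take α = 1:
α + α = 1 + 1 = 1
¬(α + α) = ¬1 = 1
¬α = ¬1 = 1
¬(α + α) ⇔ ¬α = 1 ⇔ 1 = 1
No assignment yields a value below 1, so this is the minimum.

1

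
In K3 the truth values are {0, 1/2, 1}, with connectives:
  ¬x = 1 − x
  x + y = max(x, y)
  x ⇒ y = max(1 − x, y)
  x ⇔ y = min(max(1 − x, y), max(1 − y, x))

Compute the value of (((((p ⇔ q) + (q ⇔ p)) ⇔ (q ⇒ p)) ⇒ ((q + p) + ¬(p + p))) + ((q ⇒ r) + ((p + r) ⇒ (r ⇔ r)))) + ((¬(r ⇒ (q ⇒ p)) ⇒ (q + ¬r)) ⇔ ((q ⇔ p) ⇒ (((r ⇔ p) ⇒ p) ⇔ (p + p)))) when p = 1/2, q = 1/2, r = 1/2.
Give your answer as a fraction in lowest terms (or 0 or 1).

p ⇔ q = 1/2 ⇔ 1/2 = 1/2
q ⇔ p = 1/2 ⇔ 1/2 = 1/2
(p ⇔ q) + (q ⇔ p) = 1/2 + 1/2 = 1/2
q ⇒ p = 1/2 ⇒ 1/2 = 1/2
((p ⇔ q) + (q ⇔ p)) ⇔ (q ⇒ p) = 1/2 ⇔ 1/2 = 1/2
q + p = 1/2 + 1/2 = 1/2
p + p = 1/2 + 1/2 = 1/2
¬(p + p) = ¬1/2 = 1/2
(q + p) + ¬(p + p) = 1/2 + 1/2 = 1/2
(((p ⇔ q) + (q ⇔ p)) ⇔ (q ⇒ p)) ⇒ ((q + p) + ¬(p + p)) = 1/2 ⇒ 1/2 = 1/2
q ⇒ r = 1/2 ⇒ 1/2 = 1/2
p + r = 1/2 + 1/2 = 1/2
r ⇔ r = 1/2 ⇔ 1/2 = 1/2
(p + r) ⇒ (r ⇔ r) = 1/2 ⇒ 1/2 = 1/2
(q ⇒ r) + ((p + r) ⇒ (r ⇔ r)) = 1/2 + 1/2 = 1/2
((((p ⇔ q) + (q ⇔ p)) ⇔ (q ⇒ p)) ⇒ ((q + p) + ¬(p + p))) + ((q ⇒ r) + ((p + r) ⇒ (r ⇔ r))) = 1/2 + 1/2 = 1/2
q ⇒ p = 1/2 ⇒ 1/2 = 1/2
r ⇒ (q ⇒ p) = 1/2 ⇒ 1/2 = 1/2
¬(r ⇒ (q ⇒ p)) = ¬1/2 = 1/2
¬r = ¬1/2 = 1/2
q + ¬r = 1/2 + 1/2 = 1/2
¬(r ⇒ (q ⇒ p)) ⇒ (q + ¬r) = 1/2 ⇒ 1/2 = 1/2
q ⇔ p = 1/2 ⇔ 1/2 = 1/2
r ⇔ p = 1/2 ⇔ 1/2 = 1/2
(r ⇔ p) ⇒ p = 1/2 ⇒ 1/2 = 1/2
p + p = 1/2 + 1/2 = 1/2
((r ⇔ p) ⇒ p) ⇔ (p + p) = 1/2 ⇔ 1/2 = 1/2
(q ⇔ p) ⇒ (((r ⇔ p) ⇒ p) ⇔ (p + p)) = 1/2 ⇒ 1/2 = 1/2
(¬(r ⇒ (q ⇒ p)) ⇒ (q + ¬r)) ⇔ ((q ⇔ p) ⇒ (((r ⇔ p) ⇒ p) ⇔ (p + p))) = 1/2 ⇔ 1/2 = 1/2
(((((p ⇔ q) + (q ⇔ p)) ⇔ (q ⇒ p)) ⇒ ((q + p) + ¬(p + p))) + ((q ⇒ r) + ((p + r) ⇒ (r ⇔ r)))) + ((¬(r ⇒ (q ⇒ p)) ⇒ (q + ¬r)) ⇔ ((q ⇔ p) ⇒ (((r ⇔ p) ⇒ p) ⇔ (p + p)))) = 1/2 + 1/2 = 1/2

1/2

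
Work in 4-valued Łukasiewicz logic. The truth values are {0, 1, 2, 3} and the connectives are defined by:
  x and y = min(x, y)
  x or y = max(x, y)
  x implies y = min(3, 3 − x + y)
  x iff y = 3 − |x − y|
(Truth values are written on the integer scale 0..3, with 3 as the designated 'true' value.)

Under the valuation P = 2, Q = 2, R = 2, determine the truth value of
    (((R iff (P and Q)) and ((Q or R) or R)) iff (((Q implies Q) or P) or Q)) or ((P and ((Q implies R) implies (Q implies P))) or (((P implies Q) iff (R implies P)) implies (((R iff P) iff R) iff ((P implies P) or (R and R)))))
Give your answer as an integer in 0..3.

P and Q = 2 and 2 = 2
R iff (P and Q) = 2 iff 2 = 3
Q or R = 2 or 2 = 2
(Q or R) or R = 2 or 2 = 2
(R iff (P and Q)) and ((Q or R) or R) = 3 and 2 = 2
Q implies Q = 2 implies 2 = 3
(Q implies Q) or P = 3 or 2 = 3
((Q implies Q) or P) or Q = 3 or 2 = 3
((R iff (P and Q)) and ((Q or R) or R)) iff (((Q implies Q) or P) or Q) = 2 iff 3 = 2
Q implies R = 2 implies 2 = 3
Q implies P = 2 implies 2 = 3
(Q implies R) implies (Q implies P) = 3 implies 3 = 3
P and ((Q implies R) implies (Q implies P)) = 2 and 3 = 2
P implies Q = 2 implies 2 = 3
R implies P = 2 implies 2 = 3
(P implies Q) iff (R implies P) = 3 iff 3 = 3
R iff P = 2 iff 2 = 3
(R iff P) iff R = 3 iff 2 = 2
P implies P = 2 implies 2 = 3
R and R = 2 and 2 = 2
(P implies P) or (R and R) = 3 or 2 = 3
((R iff P) iff R) iff ((P implies P) or (R and R)) = 2 iff 3 = 2
((P implies Q) iff (R implies P)) implies (((R iff P) iff R) iff ((P implies P) or (R and R))) = 3 implies 2 = 2
(P and ((Q implies R) implies (Q implies P))) or (((P implies Q) iff (R implies P)) implies (((R iff P) iff R) iff ((P implies P) or (R and R)))) = 2 or 2 = 2
(((R iff (P and Q)) and ((Q or R) or R)) iff (((Q implies Q) or P) or Q)) or ((P and ((Q implies R) implies (Q implies P))) or (((P implies Q) iff (R implies P)) implies (((R iff P) iff R) iff ((P implies P) or (R and R))))) = 2 or 2 = 2

2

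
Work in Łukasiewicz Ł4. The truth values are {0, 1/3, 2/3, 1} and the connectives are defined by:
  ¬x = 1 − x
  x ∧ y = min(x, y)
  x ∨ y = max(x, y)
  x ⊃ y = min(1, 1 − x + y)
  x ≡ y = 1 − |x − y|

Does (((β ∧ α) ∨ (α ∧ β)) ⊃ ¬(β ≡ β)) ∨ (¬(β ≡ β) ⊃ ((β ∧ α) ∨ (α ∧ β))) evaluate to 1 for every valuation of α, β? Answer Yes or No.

Yes

α = 0, β = 0 ↦ 1
α = 0, β = 1/3 ↦ 1
α = 0, β = 2/3 ↦ 1
α = 0, β = 1 ↦ 1
α = 1/3, β = 0 ↦ 1
α = 1/3, β = 1/3 ↦ 1
α = 1/3, β = 2/3 ↦ 1
α = 1/3, β = 1 ↦ 1
α = 2/3, β = 0 ↦ 1
α = 2/3, β = 1/3 ↦ 1
α = 2/3, β = 2/3 ↦ 1
α = 2/3, β = 1 ↦ 1
α = 1, β = 0 ↦ 1
α = 1, β = 1/3 ↦ 1
α = 1, β = 2/3 ↦ 1
α = 1, β = 1 ↦ 1
Every assignment gives a value ≥ 1.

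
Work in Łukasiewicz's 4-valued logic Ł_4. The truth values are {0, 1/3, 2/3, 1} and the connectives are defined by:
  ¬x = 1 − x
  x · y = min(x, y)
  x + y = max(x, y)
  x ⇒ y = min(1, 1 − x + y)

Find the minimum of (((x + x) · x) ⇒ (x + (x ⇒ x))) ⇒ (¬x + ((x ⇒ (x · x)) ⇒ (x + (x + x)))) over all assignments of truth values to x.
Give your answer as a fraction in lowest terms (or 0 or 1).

2/3

Take x = 1/3:
x + x = 1/3 + 1/3 = 1/3
(x + x) · x = 1/3 · 1/3 = 1/3
x ⇒ x = 1/3 ⇒ 1/3 = 1
x + (x ⇒ x) = 1/3 + 1 = 1
((x + x) · x) ⇒ (x + (x ⇒ x)) = 1/3 ⇒ 1 = 1
¬x = ¬1/3 = 2/3
x · x = 1/3 · 1/3 = 1/3
x ⇒ (x · x) = 1/3 ⇒ 1/3 = 1
x + x = 1/3 + 1/3 = 1/3
x + (x + x) = 1/3 + 1/3 = 1/3
(x ⇒ (x · x)) ⇒ (x + (x + x)) = 1 ⇒ 1/3 = 1/3
¬x + ((x ⇒ (x · x)) ⇒ (x + (x + x))) = 2/3 + 1/3 = 2/3
(((x + x) · x) ⇒ (x + (x ⇒ x))) ⇒ (¬x + ((x ⇒ (x · x)) ⇒ (x + (x + x)))) = 1 ⇒ 2/3 = 2/3
No assignment yields a value below 2/3, so this is the minimum.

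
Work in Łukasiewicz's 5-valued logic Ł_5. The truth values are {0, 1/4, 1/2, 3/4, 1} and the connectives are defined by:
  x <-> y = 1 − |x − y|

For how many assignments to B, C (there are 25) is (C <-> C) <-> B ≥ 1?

5

value 1: 5 assignments (counts)
value 3/4: 5 assignments
value 1/2: 5 assignments
value 1/4: 5 assignments
value 0: 5 assignments
So 5 of the 25 assignments meet the threshold.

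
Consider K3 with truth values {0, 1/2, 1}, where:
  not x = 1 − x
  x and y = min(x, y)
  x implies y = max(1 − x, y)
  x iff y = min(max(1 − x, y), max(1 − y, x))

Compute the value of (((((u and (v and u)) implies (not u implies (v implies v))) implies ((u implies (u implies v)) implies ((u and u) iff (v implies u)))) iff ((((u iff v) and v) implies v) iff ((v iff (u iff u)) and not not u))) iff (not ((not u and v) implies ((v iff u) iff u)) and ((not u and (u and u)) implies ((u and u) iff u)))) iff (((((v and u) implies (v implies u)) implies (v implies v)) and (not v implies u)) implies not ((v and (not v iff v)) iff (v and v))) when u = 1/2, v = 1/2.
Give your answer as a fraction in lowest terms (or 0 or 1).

1/2

v and u = 1/2 and 1/2 = 1/2
u and (v and u) = 1/2 and 1/2 = 1/2
not u = not 1/2 = 1/2
v implies v = 1/2 implies 1/2 = 1/2
not u implies (v implies v) = 1/2 implies 1/2 = 1/2
(u and (v and u)) implies (not u implies (v implies v)) = 1/2 implies 1/2 = 1/2
u implies v = 1/2 implies 1/2 = 1/2
u implies (u implies v) = 1/2 implies 1/2 = 1/2
u and u = 1/2 and 1/2 = 1/2
v implies u = 1/2 implies 1/2 = 1/2
(u and u) iff (v implies u) = 1/2 iff 1/2 = 1/2
(u implies (u implies v)) implies ((u and u) iff (v implies u)) = 1/2 implies 1/2 = 1/2
((u and (v and u)) implies (not u implies (v implies v))) implies ((u implies (u implies v)) implies ((u and u) iff (v implies u))) = 1/2 implies 1/2 = 1/2
u iff v = 1/2 iff 1/2 = 1/2
(u iff v) and v = 1/2 and 1/2 = 1/2
((u iff v) and v) implies v = 1/2 implies 1/2 = 1/2
u iff u = 1/2 iff 1/2 = 1/2
v iff (u iff u) = 1/2 iff 1/2 = 1/2
not u = not 1/2 = 1/2
not not u = not 1/2 = 1/2
(v iff (u iff u)) and not not u = 1/2 and 1/2 = 1/2
(((u iff v) and v) implies v) iff ((v iff (u iff u)) and not not u) = 1/2 iff 1/2 = 1/2
(((u and (v and u)) implies (not u implies (v implies v))) implies ((u implies (u implies v)) implies ((u and u) iff (v implies u)))) iff ((((u iff v) and v) implies v) iff ((v iff (u iff u)) and not not u)) = 1/2 iff 1/2 = 1/2
not u = not 1/2 = 1/2
not u and v = 1/2 and 1/2 = 1/2
v iff u = 1/2 iff 1/2 = 1/2
(v iff u) iff u = 1/2 iff 1/2 = 1/2
(not u and v) implies ((v iff u) iff u) = 1/2 implies 1/2 = 1/2
not ((not u and v) implies ((v iff u) iff u)) = not 1/2 = 1/2
not u = not 1/2 = 1/2
u and u = 1/2 and 1/2 = 1/2
not u and (u and u) = 1/2 and 1/2 = 1/2
u and u = 1/2 and 1/2 = 1/2
(u and u) iff u = 1/2 iff 1/2 = 1/2
(not u and (u and u)) implies ((u and u) iff u) = 1/2 implies 1/2 = 1/2
not ((not u and v) implies ((v iff u) iff u)) and ((not u and (u and u)) implies ((u and u) iff u)) = 1/2 and 1/2 = 1/2
((((u and (v and u)) implies (not u implies (v implies v))) implies ((u implies (u implies v)) implies ((u and u) iff (v implies u)))) iff ((((u iff v) and v) implies v) iff ((v iff (u iff u)) and not not u))) iff (not ((not u and v) implies ((v iff u) iff u)) and ((not u and (u and u)) implies ((u and u) iff u))) = 1/2 iff 1/2 = 1/2
v and u = 1/2 and 1/2 = 1/2
v implies u = 1/2 implies 1/2 = 1/2
(v and u) implies (v implies u) = 1/2 implies 1/2 = 1/2
v implies v = 1/2 implies 1/2 = 1/2
((v and u) implies (v implies u)) implies (v implies v) = 1/2 implies 1/2 = 1/2
not v = not 1/2 = 1/2
not v implies u = 1/2 implies 1/2 = 1/2
(((v and u) implies (v implies u)) implies (v implies v)) and (not v implies u) = 1/2 and 1/2 = 1/2
not v = not 1/2 = 1/2
not v iff v = 1/2 iff 1/2 = 1/2
v and (not v iff v) = 1/2 and 1/2 = 1/2
v and v = 1/2 and 1/2 = 1/2
(v and (not v iff v)) iff (v and v) = 1/2 iff 1/2 = 1/2
not ((v and (not v iff v)) iff (v and v)) = not 1/2 = 1/2
((((v and u) implies (v implies u)) implies (v implies v)) and (not v implies u)) implies not ((v and (not v iff v)) iff (v and v)) = 1/2 implies 1/2 = 1/2
(((((u and (v and u)) implies (not u implies (v implies v))) implies ((u implies (u implies v)) implies ((u and u) iff (v implies u)))) iff ((((u iff v) and v) implies v) iff ((v iff (u iff u)) and not not u))) iff (not ((not u and v) implies ((v iff u) iff u)) and ((not u and (u and u)) implies ((u and u) iff u)))) iff (((((v and u) implies (v implies u)) implies (v implies v)) and (not v implies u)) implies not ((v and (not v iff v)) iff (v and v))) = 1/2 iff 1/2 = 1/2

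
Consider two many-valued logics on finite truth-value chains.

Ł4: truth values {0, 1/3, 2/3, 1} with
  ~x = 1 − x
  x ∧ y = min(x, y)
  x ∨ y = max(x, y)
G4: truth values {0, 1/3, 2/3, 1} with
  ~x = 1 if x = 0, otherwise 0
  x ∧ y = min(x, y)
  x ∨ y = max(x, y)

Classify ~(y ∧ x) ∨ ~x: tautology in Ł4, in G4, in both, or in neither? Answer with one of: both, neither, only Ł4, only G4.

neither

In Ł4: at x = 1/3, y = 1/3 the value is 2/3 — not a tautology.
In G4: at x = 1/3, y = 1/3 the value is 0 — not a tautology.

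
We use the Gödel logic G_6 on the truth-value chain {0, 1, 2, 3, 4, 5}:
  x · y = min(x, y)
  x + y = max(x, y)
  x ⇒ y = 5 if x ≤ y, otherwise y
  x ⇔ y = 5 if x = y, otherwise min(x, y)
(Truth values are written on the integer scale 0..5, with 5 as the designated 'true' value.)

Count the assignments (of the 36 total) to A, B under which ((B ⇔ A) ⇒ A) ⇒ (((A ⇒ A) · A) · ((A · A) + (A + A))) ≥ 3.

21

value 5: 11 assignments (counts)
value 4: 5 assignments (counts)
value 3: 5 assignments (counts)
value 2: 5 assignments
value 1: 5 assignments
value 0: 5 assignments
So 21 of the 36 assignments meet the threshold.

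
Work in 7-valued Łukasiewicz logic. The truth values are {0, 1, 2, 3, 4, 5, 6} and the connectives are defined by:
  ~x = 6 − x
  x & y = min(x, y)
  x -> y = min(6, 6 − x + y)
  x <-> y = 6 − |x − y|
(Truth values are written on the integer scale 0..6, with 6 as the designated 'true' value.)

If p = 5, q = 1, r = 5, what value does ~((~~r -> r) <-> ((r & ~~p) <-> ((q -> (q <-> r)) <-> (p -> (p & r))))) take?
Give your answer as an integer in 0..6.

~r = ~5 = 1
~~r = ~1 = 5
~~r -> r = 5 -> 5 = 6
~p = ~5 = 1
~~p = ~1 = 5
r & ~~p = 5 & 5 = 5
q <-> r = 1 <-> 5 = 2
q -> (q <-> r) = 1 -> 2 = 6
p & r = 5 & 5 = 5
p -> (p & r) = 5 -> 5 = 6
(q -> (q <-> r)) <-> (p -> (p & r)) = 6 <-> 6 = 6
(r & ~~p) <-> ((q -> (q <-> r)) <-> (p -> (p & r))) = 5 <-> 6 = 5
(~~r -> r) <-> ((r & ~~p) <-> ((q -> (q <-> r)) <-> (p -> (p & r)))) = 6 <-> 5 = 5
~((~~r -> r) <-> ((r & ~~p) <-> ((q -> (q <-> r)) <-> (p -> (p & r))))) = ~5 = 1

1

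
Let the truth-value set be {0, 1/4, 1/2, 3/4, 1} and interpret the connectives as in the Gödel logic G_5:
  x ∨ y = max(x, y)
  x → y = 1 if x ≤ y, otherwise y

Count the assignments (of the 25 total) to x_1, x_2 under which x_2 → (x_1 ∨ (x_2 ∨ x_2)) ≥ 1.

value 1: 25 assignments (counts)
So 25 of the 25 assignments meet the threshold.

25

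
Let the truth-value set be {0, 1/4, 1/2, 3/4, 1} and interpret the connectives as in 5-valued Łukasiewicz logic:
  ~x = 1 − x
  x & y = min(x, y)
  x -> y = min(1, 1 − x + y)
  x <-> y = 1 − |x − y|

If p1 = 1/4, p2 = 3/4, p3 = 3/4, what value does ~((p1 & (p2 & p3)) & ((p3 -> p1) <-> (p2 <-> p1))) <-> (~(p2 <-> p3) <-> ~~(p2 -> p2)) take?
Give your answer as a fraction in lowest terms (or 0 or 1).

p2 & p3 = 3/4 & 3/4 = 3/4
p1 & (p2 & p3) = 1/4 & 3/4 = 1/4
p3 -> p1 = 3/4 -> 1/4 = 1/2
p2 <-> p1 = 3/4 <-> 1/4 = 1/2
(p3 -> p1) <-> (p2 <-> p1) = 1/2 <-> 1/2 = 1
(p1 & (p2 & p3)) & ((p3 -> p1) <-> (p2 <-> p1)) = 1/4 & 1 = 1/4
~((p1 & (p2 & p3)) & ((p3 -> p1) <-> (p2 <-> p1))) = ~1/4 = 3/4
p2 <-> p3 = 3/4 <-> 3/4 = 1
~(p2 <-> p3) = ~1 = 0
p2 -> p2 = 3/4 -> 3/4 = 1
~(p2 -> p2) = ~1 = 0
~~(p2 -> p2) = ~0 = 1
~(p2 <-> p3) <-> ~~(p2 -> p2) = 0 <-> 1 = 0
~((p1 & (p2 & p3)) & ((p3 -> p1) <-> (p2 <-> p1))) <-> (~(p2 <-> p3) <-> ~~(p2 -> p2)) = 3/4 <-> 0 = 1/4

1/4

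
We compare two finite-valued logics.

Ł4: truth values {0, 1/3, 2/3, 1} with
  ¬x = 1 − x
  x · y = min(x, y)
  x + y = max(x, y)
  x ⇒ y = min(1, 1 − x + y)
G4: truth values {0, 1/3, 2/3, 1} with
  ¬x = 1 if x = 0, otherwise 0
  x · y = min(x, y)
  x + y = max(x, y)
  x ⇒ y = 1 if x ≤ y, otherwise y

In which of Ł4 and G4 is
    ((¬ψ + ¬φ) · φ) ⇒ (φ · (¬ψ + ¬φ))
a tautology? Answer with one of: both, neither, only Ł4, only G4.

both

In Ł4: every assignment gives 1 — tautology.
In G4: every assignment gives 1 — tautology.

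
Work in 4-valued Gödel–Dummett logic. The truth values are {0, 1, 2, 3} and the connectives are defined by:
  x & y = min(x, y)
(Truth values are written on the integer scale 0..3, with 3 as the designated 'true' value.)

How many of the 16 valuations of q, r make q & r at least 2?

4

q = 0, r = 0 ↦ 0  <
q = 0, r = 1 ↦ 0  <
q = 0, r = 2 ↦ 0  <
q = 0, r = 3 ↦ 0  <
q = 1, r = 0 ↦ 0  <
q = 1, r = 1 ↦ 1  <
q = 1, r = 2 ↦ 1  <
q = 1, r = 3 ↦ 1  <
q = 2, r = 0 ↦ 0  <
q = 2, r = 1 ↦ 1  <
q = 2, r = 2 ↦ 2  ≥
q = 2, r = 3 ↦ 2  ≥
q = 3, r = 0 ↦ 0  <
q = 3, r = 1 ↦ 1  <
q = 3, r = 2 ↦ 2  ≥
q = 3, r = 3 ↦ 3  ≥
So 4 of the 16 assignments meet the threshold.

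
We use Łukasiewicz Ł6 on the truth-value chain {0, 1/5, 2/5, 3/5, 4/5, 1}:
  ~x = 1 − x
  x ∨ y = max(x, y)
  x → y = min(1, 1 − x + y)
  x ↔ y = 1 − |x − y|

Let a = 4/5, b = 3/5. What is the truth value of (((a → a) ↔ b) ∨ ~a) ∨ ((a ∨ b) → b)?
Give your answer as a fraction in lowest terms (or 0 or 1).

a → a = 4/5 → 4/5 = 1
(a → a) ↔ b = 1 ↔ 3/5 = 3/5
~a = ~4/5 = 1/5
((a → a) ↔ b) ∨ ~a = 3/5 ∨ 1/5 = 3/5
a ∨ b = 4/5 ∨ 3/5 = 4/5
(a ∨ b) → b = 4/5 → 3/5 = 4/5
(((a → a) ↔ b) ∨ ~a) ∨ ((a ∨ b) → b) = 3/5 ∨ 4/5 = 4/5

4/5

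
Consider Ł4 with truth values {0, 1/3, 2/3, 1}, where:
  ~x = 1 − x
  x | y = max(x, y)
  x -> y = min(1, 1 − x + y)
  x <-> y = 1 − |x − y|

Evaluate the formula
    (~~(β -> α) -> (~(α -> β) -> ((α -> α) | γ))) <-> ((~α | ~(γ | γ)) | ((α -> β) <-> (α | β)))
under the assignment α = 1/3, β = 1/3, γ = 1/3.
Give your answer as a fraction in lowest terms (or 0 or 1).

β -> α = 1/3 -> 1/3 = 1
~(β -> α) = ~1 = 0
~~(β -> α) = ~0 = 1
α -> β = 1/3 -> 1/3 = 1
~(α -> β) = ~1 = 0
α -> α = 1/3 -> 1/3 = 1
(α -> α) | γ = 1 | 1/3 = 1
~(α -> β) -> ((α -> α) | γ) = 0 -> 1 = 1
~~(β -> α) -> (~(α -> β) -> ((α -> α) | γ)) = 1 -> 1 = 1
~α = ~1/3 = 2/3
γ | γ = 1/3 | 1/3 = 1/3
~(γ | γ) = ~1/3 = 2/3
~α | ~(γ | γ) = 2/3 | 2/3 = 2/3
α -> β = 1/3 -> 1/3 = 1
α | β = 1/3 | 1/3 = 1/3
(α -> β) <-> (α | β) = 1 <-> 1/3 = 1/3
(~α | ~(γ | γ)) | ((α -> β) <-> (α | β)) = 2/3 | 1/3 = 2/3
(~~(β -> α) -> (~(α -> β) -> ((α -> α) | γ))) <-> ((~α | ~(γ | γ)) | ((α -> β) <-> (α | β))) = 1 <-> 2/3 = 2/3

2/3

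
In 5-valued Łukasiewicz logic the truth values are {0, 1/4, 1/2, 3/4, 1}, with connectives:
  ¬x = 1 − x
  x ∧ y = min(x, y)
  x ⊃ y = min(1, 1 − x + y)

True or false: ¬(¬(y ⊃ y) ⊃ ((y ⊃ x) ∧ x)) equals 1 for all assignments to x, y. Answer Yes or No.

Counterexample: take x = 0, y = 0.
y ⊃ y = 0 ⊃ 0 = 1
¬(y ⊃ y) = ¬1 = 0
y ⊃ x = 0 ⊃ 0 = 1
(y ⊃ x) ∧ x = 1 ∧ 0 = 0
¬(y ⊃ y) ⊃ ((y ⊃ x) ∧ x) = 0 ⊃ 0 = 1
¬(¬(y ⊃ y) ⊃ ((y ⊃ x) ∧ x)) = ¬1 = 0
This gives 0 ≠ 1.

No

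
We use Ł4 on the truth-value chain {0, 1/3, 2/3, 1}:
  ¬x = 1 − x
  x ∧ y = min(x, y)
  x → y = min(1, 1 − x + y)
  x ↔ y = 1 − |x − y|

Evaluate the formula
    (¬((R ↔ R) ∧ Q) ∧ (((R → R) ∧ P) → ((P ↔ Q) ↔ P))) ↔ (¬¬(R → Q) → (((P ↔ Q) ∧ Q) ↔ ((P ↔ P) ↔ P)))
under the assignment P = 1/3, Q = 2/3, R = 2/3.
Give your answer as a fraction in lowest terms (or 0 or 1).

2/3

R ↔ R = 2/3 ↔ 2/3 = 1
(R ↔ R) ∧ Q = 1 ∧ 2/3 = 2/3
¬((R ↔ R) ∧ Q) = ¬2/3 = 1/3
R → R = 2/3 → 2/3 = 1
(R → R) ∧ P = 1 ∧ 1/3 = 1/3
P ↔ Q = 1/3 ↔ 2/3 = 2/3
(P ↔ Q) ↔ P = 2/3 ↔ 1/3 = 2/3
((R → R) ∧ P) → ((P ↔ Q) ↔ P) = 1/3 → 2/3 = 1
¬((R ↔ R) ∧ Q) ∧ (((R → R) ∧ P) → ((P ↔ Q) ↔ P)) = 1/3 ∧ 1 = 1/3
R → Q = 2/3 → 2/3 = 1
¬(R → Q) = ¬1 = 0
¬¬(R → Q) = ¬0 = 1
P ↔ Q = 1/3 ↔ 2/3 = 2/3
(P ↔ Q) ∧ Q = 2/3 ∧ 2/3 = 2/3
P ↔ P = 1/3 ↔ 1/3 = 1
(P ↔ P) ↔ P = 1 ↔ 1/3 = 1/3
((P ↔ Q) ∧ Q) ↔ ((P ↔ P) ↔ P) = 2/3 ↔ 1/3 = 2/3
¬¬(R → Q) → (((P ↔ Q) ∧ Q) ↔ ((P ↔ P) ↔ P)) = 1 → 2/3 = 2/3
(¬((R ↔ R) ∧ Q) ∧ (((R → R) ∧ P) → ((P ↔ Q) ↔ P))) ↔ (¬¬(R → Q) → (((P ↔ Q) ∧ Q) ↔ ((P ↔ P) ↔ P))) = 1/3 ↔ 2/3 = 2/3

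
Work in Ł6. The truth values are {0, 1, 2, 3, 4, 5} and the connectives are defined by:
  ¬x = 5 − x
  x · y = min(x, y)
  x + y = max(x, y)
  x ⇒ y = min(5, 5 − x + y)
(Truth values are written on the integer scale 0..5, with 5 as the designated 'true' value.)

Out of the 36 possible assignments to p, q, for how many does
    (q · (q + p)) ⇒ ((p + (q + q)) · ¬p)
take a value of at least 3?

value 5: 21 assignments (counts)
value 4: 5 assignments (counts)
value 3: 4 assignments (counts)
value 2: 3 assignments
value 1: 2 assignments
value 0: 1 assignment
So 30 of the 36 assignments meet the threshold.

30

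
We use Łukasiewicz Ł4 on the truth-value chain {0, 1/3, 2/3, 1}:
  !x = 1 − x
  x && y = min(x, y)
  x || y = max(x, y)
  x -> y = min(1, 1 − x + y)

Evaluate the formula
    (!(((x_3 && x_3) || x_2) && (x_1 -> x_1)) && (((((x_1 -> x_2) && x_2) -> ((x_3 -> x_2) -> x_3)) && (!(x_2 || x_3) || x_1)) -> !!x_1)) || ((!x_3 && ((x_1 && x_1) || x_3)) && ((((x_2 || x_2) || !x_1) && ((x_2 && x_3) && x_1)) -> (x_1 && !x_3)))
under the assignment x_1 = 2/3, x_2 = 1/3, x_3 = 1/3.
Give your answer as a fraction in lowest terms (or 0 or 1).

x_3 && x_3 = 1/3 && 1/3 = 1/3
(x_3 && x_3) || x_2 = 1/3 || 1/3 = 1/3
x_1 -> x_1 = 2/3 -> 2/3 = 1
((x_3 && x_3) || x_2) && (x_1 -> x_1) = 1/3 && 1 = 1/3
!(((x_3 && x_3) || x_2) && (x_1 -> x_1)) = !1/3 = 2/3
x_1 -> x_2 = 2/3 -> 1/3 = 2/3
(x_1 -> x_2) && x_2 = 2/3 && 1/3 = 1/3
x_3 -> x_2 = 1/3 -> 1/3 = 1
(x_3 -> x_2) -> x_3 = 1 -> 1/3 = 1/3
((x_1 -> x_2) && x_2) -> ((x_3 -> x_2) -> x_3) = 1/3 -> 1/3 = 1
x_2 || x_3 = 1/3 || 1/3 = 1/3
!(x_2 || x_3) = !1/3 = 2/3
!(x_2 || x_3) || x_1 = 2/3 || 2/3 = 2/3
(((x_1 -> x_2) && x_2) -> ((x_3 -> x_2) -> x_3)) && (!(x_2 || x_3) || x_1) = 1 && 2/3 = 2/3
!x_1 = !2/3 = 1/3
!!x_1 = !1/3 = 2/3
((((x_1 -> x_2) && x_2) -> ((x_3 -> x_2) -> x_3)) && (!(x_2 || x_3) || x_1)) -> !!x_1 = 2/3 -> 2/3 = 1
!(((x_3 && x_3) || x_2) && (x_1 -> x_1)) && (((((x_1 -> x_2) && x_2) -> ((x_3 -> x_2) -> x_3)) && (!(x_2 || x_3) || x_1)) -> !!x_1) = 2/3 && 1 = 2/3
!x_3 = !1/3 = 2/3
x_1 && x_1 = 2/3 && 2/3 = 2/3
(x_1 && x_1) || x_3 = 2/3 || 1/3 = 2/3
!x_3 && ((x_1 && x_1) || x_3) = 2/3 && 2/3 = 2/3
x_2 || x_2 = 1/3 || 1/3 = 1/3
!x_1 = !2/3 = 1/3
(x_2 || x_2) || !x_1 = 1/3 || 1/3 = 1/3
x_2 && x_3 = 1/3 && 1/3 = 1/3
(x_2 && x_3) && x_1 = 1/3 && 2/3 = 1/3
((x_2 || x_2) || !x_1) && ((x_2 && x_3) && x_1) = 1/3 && 1/3 = 1/3
!x_3 = !1/3 = 2/3
x_1 && !x_3 = 2/3 && 2/3 = 2/3
(((x_2 || x_2) || !x_1) && ((x_2 && x_3) && x_1)) -> (x_1 && !x_3) = 1/3 -> 2/3 = 1
(!x_3 && ((x_1 && x_1) || x_3)) && ((((x_2 || x_2) || !x_1) && ((x_2 && x_3) && x_1)) -> (x_1 && !x_3)) = 2/3 && 1 = 2/3
(!(((x_3 && x_3) || x_2) && (x_1 -> x_1)) && (((((x_1 -> x_2) && x_2) -> ((x_3 -> x_2) -> x_3)) && (!(x_2 || x_3) || x_1)) -> !!x_1)) || ((!x_3 && ((x_1 && x_1) || x_3)) && ((((x_2 || x_2) || !x_1) && ((x_2 && x_3) && x_1)) -> (x_1 && !x_3))) = 2/3 || 2/3 = 2/3

2/3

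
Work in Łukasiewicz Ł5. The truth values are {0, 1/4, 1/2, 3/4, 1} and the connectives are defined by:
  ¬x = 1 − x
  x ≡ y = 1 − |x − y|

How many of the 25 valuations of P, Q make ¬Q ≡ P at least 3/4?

value 1: 5 assignments (counts)
value 3/4: 8 assignments (counts)
value 1/2: 6 assignments
value 1/4: 4 assignments
value 0: 2 assignments
So 13 of the 25 assignments meet the threshold.

13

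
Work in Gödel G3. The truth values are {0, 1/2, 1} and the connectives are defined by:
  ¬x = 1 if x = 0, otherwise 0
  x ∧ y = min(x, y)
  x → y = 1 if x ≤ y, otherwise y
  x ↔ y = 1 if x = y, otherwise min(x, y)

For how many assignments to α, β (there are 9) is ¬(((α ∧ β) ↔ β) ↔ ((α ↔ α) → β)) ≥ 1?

α = 0, β = 0 ↦ 1  ≥
α = 0, β = 1/2 ↦ 1  ≥
α = 0, β = 1 ↦ 1  ≥
α = 1/2, β = 0 ↦ 1  ≥
α = 1/2, β = 1/2 ↦ 0  <
α = 1/2, β = 1 ↦ 0  <
α = 1, β = 0 ↦ 1  ≥
α = 1, β = 1/2 ↦ 0  <
α = 1, β = 1 ↦ 0  <
So 5 of the 9 assignments meet the threshold.

5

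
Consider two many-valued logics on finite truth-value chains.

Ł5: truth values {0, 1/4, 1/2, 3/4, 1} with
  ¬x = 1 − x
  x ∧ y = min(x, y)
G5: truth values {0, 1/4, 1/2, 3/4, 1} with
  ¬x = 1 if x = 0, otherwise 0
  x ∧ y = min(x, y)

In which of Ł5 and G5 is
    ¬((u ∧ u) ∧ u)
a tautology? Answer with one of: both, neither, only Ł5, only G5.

neither

In Ł5: at u = 1/4 the value is 3/4 — not a tautology.
In G5: at u = 1/4 the value is 0 — not a tautology.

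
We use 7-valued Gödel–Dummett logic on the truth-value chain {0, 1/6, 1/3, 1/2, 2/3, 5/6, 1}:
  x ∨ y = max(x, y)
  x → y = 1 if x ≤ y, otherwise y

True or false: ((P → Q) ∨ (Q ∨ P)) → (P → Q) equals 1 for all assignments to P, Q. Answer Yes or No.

Counterexample: take P = 1/6, Q = 0.
P → Q = 1/6 → 0 = 0
Q ∨ P = 0 ∨ 1/6 = 1/6
(P → Q) ∨ (Q ∨ P) = 0 ∨ 1/6 = 1/6
((P → Q) ∨ (Q ∨ P)) → (P → Q) = 1/6 → 0 = 0
This gives 0 ≠ 1.

No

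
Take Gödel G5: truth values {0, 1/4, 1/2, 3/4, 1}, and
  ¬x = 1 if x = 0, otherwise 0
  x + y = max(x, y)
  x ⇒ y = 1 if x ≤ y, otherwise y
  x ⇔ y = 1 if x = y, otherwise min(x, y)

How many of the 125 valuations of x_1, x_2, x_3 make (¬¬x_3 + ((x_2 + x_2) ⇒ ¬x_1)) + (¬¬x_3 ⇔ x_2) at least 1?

value 1: 109 assignments (counts)
value 0: 16 assignments
So 109 of the 125 assignments meet the threshold.

109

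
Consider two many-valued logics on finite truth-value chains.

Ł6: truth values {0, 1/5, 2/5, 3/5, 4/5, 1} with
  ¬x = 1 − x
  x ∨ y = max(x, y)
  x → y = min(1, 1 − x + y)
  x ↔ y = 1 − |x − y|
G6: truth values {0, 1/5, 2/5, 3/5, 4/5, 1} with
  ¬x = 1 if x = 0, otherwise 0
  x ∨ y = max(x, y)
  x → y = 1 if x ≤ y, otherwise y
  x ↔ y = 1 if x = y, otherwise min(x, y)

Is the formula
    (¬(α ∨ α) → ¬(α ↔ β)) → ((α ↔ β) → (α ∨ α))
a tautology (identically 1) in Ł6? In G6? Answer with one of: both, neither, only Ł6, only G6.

In Ł6: every assignment gives 1 — tautology.
In G6: at α = 1/5, β = 1/5 the value is 1/5 — not a tautology.

only Ł6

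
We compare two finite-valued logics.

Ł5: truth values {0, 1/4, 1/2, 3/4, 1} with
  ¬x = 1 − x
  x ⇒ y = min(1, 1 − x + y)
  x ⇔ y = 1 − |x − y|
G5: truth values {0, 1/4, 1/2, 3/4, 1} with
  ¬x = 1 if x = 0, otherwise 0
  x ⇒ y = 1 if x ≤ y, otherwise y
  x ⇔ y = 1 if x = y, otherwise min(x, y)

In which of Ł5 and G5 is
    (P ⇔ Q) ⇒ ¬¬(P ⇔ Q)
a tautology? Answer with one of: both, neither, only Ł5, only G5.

In Ł5: every assignment gives 1 — tautology.
In G5: every assignment gives 1 — tautology.

both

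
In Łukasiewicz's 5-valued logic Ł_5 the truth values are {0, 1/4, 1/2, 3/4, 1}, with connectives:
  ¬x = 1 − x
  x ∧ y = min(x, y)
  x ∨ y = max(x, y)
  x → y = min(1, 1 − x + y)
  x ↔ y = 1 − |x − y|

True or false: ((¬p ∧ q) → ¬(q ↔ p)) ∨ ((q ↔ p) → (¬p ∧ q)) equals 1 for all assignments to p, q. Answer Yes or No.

Counterexample: take p = 1/4, q = 1/4.
¬p = ¬1/4 = 3/4
¬p ∧ q = 3/4 ∧ 1/4 = 1/4
q ↔ p = 1/4 ↔ 1/4 = 1
¬(q ↔ p) = ¬1 = 0
(¬p ∧ q) → ¬(q ↔ p) = 1/4 → 0 = 3/4
q ↔ p = 1/4 ↔ 1/4 = 1
¬p = ¬1/4 = 3/4
¬p ∧ q = 3/4 ∧ 1/4 = 1/4
(q ↔ p) → (¬p ∧ q) = 1 → 1/4 = 1/4
((¬p ∧ q) → ¬(q ↔ p)) ∨ ((q ↔ p) → (¬p ∧ q)) = 3/4 ∨ 1/4 = 3/4
This gives 3/4 ≠ 1.

No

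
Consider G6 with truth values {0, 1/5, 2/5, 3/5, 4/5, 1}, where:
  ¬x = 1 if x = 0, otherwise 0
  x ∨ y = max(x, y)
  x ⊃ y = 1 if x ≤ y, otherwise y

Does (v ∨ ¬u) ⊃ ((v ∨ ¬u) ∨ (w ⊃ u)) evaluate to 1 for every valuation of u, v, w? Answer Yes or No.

At u = 0, v = 1, w = 1/5, for instance:
¬u = ¬0 = 1
v ∨ ¬u = 1 ∨ 1 = 1
w ⊃ u = 1/5 ⊃ 0 = 0
(v ∨ ¬u) ∨ (w ⊃ u) = 1 ∨ 0 = 1
(v ∨ ¬u) ⊃ ((v ∨ ¬u) ∨ (w ⊃ u)) = 1 ⊃ 1 = 1
and checking the remaining 215 assignments likewise gives ≥ 1 in every case.

Yes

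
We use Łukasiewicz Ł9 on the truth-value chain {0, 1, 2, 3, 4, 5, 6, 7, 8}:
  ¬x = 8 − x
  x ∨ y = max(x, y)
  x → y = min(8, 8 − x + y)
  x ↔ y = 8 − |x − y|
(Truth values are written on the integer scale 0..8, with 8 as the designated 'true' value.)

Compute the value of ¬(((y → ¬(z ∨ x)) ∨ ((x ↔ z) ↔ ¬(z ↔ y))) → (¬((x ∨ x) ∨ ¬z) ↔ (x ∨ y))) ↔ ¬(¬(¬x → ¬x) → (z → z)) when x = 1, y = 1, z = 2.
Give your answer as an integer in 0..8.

7

z ∨ x = 2 ∨ 1 = 2
¬(z ∨ x) = ¬2 = 6
y → ¬(z ∨ x) = 1 → 6 = 8
x ↔ z = 1 ↔ 2 = 7
z ↔ y = 2 ↔ 1 = 7
¬(z ↔ y) = ¬7 = 1
(x ↔ z) ↔ ¬(z ↔ y) = 7 ↔ 1 = 2
(y → ¬(z ∨ x)) ∨ ((x ↔ z) ↔ ¬(z ↔ y)) = 8 ∨ 2 = 8
x ∨ x = 1 ∨ 1 = 1
¬z = ¬2 = 6
(x ∨ x) ∨ ¬z = 1 ∨ 6 = 6
¬((x ∨ x) ∨ ¬z) = ¬6 = 2
x ∨ y = 1 ∨ 1 = 1
¬((x ∨ x) ∨ ¬z) ↔ (x ∨ y) = 2 ↔ 1 = 7
((y → ¬(z ∨ x)) ∨ ((x ↔ z) ↔ ¬(z ↔ y))) → (¬((x ∨ x) ∨ ¬z) ↔ (x ∨ y)) = 8 → 7 = 7
¬(((y → ¬(z ∨ x)) ∨ ((x ↔ z) ↔ ¬(z ↔ y))) → (¬((x ∨ x) ∨ ¬z) ↔ (x ∨ y))) = ¬7 = 1
¬x = ¬1 = 7
¬x = ¬1 = 7
¬x → ¬x = 7 → 7 = 8
¬(¬x → ¬x) = ¬8 = 0
z → z = 2 → 2 = 8
¬(¬x → ¬x) → (z → z) = 0 → 8 = 8
¬(¬(¬x → ¬x) → (z → z)) = ¬8 = 0
¬(((y → ¬(z ∨ x)) ∨ ((x ↔ z) ↔ ¬(z ↔ y))) → (¬((x ∨ x) ∨ ¬z) ↔ (x ∨ y))) ↔ ¬(¬(¬x → ¬x) → (z → z)) = 1 ↔ 0 = 7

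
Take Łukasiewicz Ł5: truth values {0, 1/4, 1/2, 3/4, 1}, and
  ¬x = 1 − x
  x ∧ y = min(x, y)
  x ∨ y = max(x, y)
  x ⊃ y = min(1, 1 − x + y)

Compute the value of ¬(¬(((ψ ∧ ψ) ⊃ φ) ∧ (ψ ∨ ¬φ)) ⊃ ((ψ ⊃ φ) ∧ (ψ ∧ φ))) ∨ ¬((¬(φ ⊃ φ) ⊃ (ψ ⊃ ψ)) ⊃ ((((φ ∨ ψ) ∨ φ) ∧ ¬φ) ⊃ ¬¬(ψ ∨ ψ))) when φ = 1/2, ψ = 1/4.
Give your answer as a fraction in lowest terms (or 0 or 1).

ψ ∧ ψ = 1/4 ∧ 1/4 = 1/4
(ψ ∧ ψ) ⊃ φ = 1/4 ⊃ 1/2 = 1
¬φ = ¬1/2 = 1/2
ψ ∨ ¬φ = 1/4 ∨ 1/2 = 1/2
((ψ ∧ ψ) ⊃ φ) ∧ (ψ ∨ ¬φ) = 1 ∧ 1/2 = 1/2
¬(((ψ ∧ ψ) ⊃ φ) ∧ (ψ ∨ ¬φ)) = ¬1/2 = 1/2
ψ ⊃ φ = 1/4 ⊃ 1/2 = 1
ψ ∧ φ = 1/4 ∧ 1/2 = 1/4
(ψ ⊃ φ) ∧ (ψ ∧ φ) = 1 ∧ 1/4 = 1/4
¬(((ψ ∧ ψ) ⊃ φ) ∧ (ψ ∨ ¬φ)) ⊃ ((ψ ⊃ φ) ∧ (ψ ∧ φ)) = 1/2 ⊃ 1/4 = 3/4
¬(¬(((ψ ∧ ψ) ⊃ φ) ∧ (ψ ∨ ¬φ)) ⊃ ((ψ ⊃ φ) ∧ (ψ ∧ φ))) = ¬3/4 = 1/4
φ ⊃ φ = 1/2 ⊃ 1/2 = 1
¬(φ ⊃ φ) = ¬1 = 0
ψ ⊃ ψ = 1/4 ⊃ 1/4 = 1
¬(φ ⊃ φ) ⊃ (ψ ⊃ ψ) = 0 ⊃ 1 = 1
φ ∨ ψ = 1/2 ∨ 1/4 = 1/2
(φ ∨ ψ) ∨ φ = 1/2 ∨ 1/2 = 1/2
¬φ = ¬1/2 = 1/2
((φ ∨ ψ) ∨ φ) ∧ ¬φ = 1/2 ∧ 1/2 = 1/2
ψ ∨ ψ = 1/4 ∨ 1/4 = 1/4
¬(ψ ∨ ψ) = ¬1/4 = 3/4
¬¬(ψ ∨ ψ) = ¬3/4 = 1/4
(((φ ∨ ψ) ∨ φ) ∧ ¬φ) ⊃ ¬¬(ψ ∨ ψ) = 1/2 ⊃ 1/4 = 3/4
(¬(φ ⊃ φ) ⊃ (ψ ⊃ ψ)) ⊃ ((((φ ∨ ψ) ∨ φ) ∧ ¬φ) ⊃ ¬¬(ψ ∨ ψ)) = 1 ⊃ 3/4 = 3/4
¬((¬(φ ⊃ φ) ⊃ (ψ ⊃ ψ)) ⊃ ((((φ ∨ ψ) ∨ φ) ∧ ¬φ) ⊃ ¬¬(ψ ∨ ψ))) = ¬3/4 = 1/4
¬(¬(((ψ ∧ ψ) ⊃ φ) ∧ (ψ ∨ ¬φ)) ⊃ ((ψ ⊃ φ) ∧ (ψ ∧ φ))) ∨ ¬((¬(φ ⊃ φ) ⊃ (ψ ⊃ ψ)) ⊃ ((((φ ∨ ψ) ∨ φ) ∧ ¬φ) ⊃ ¬¬(ψ ∨ ψ))) = 1/4 ∨ 1/4 = 1/4

1/4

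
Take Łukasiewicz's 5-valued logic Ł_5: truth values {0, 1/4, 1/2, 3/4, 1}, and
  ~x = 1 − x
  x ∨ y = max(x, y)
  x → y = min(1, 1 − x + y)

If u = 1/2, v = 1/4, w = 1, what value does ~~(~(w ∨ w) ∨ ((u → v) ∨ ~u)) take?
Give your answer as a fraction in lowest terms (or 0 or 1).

3/4

w ∨ w = 1 ∨ 1 = 1
~(w ∨ w) = ~1 = 0
u → v = 1/2 → 1/4 = 3/4
~u = ~1/2 = 1/2
(u → v) ∨ ~u = 3/4 ∨ 1/2 = 3/4
~(w ∨ w) ∨ ((u → v) ∨ ~u) = 0 ∨ 3/4 = 3/4
~(~(w ∨ w) ∨ ((u → v) ∨ ~u)) = ~3/4 = 1/4
~~(~(w ∨ w) ∨ ((u → v) ∨ ~u)) = ~1/4 = 3/4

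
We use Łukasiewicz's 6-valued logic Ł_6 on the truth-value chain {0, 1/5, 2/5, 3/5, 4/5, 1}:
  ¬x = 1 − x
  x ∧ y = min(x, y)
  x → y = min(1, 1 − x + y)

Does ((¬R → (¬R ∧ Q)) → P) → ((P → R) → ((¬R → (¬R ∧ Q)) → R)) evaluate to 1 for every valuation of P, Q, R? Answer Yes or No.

Yes

At P = 0, Q = 2/5, R = 0, for instance:
¬R = ¬0 = 1
¬R = ¬0 = 1
¬R ∧ Q = 1 ∧ 2/5 = 2/5
¬R → (¬R ∧ Q) = 1 → 2/5 = 2/5
(¬R → (¬R ∧ Q)) → P = 2/5 → 0 = 3/5
P → R = 0 → 0 = 1
(¬R → (¬R ∧ Q)) → R = 2/5 → 0 = 3/5
(P → R) → ((¬R → (¬R ∧ Q)) → R) = 1 → 3/5 = 3/5
((¬R → (¬R ∧ Q)) → P) → ((P → R) → ((¬R → (¬R ∧ Q)) → R)) = 3/5 → 3/5 = 1
and checking the remaining 215 assignments likewise gives ≥ 1 in every case.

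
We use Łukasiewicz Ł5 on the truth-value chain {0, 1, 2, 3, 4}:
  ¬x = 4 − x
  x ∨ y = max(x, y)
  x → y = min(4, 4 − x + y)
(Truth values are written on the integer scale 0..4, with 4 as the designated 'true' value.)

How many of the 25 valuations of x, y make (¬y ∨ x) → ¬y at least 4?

15

value 4: 15 assignments (counts)
value 3: 4 assignments
value 2: 3 assignments
value 1: 2 assignments
value 0: 1 assignment
So 15 of the 25 assignments meet the threshold.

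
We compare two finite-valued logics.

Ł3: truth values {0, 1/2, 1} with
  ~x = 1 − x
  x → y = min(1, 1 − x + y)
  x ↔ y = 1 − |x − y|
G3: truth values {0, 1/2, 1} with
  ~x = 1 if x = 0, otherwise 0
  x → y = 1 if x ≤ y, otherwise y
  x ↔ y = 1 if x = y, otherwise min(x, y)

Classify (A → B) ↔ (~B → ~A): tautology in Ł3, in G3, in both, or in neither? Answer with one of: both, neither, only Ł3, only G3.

In Ł3: every assignment gives 1 — tautology.
In G3: at A = 1, B = 1/2 the value is 1/2 — not a tautology.

only Ł3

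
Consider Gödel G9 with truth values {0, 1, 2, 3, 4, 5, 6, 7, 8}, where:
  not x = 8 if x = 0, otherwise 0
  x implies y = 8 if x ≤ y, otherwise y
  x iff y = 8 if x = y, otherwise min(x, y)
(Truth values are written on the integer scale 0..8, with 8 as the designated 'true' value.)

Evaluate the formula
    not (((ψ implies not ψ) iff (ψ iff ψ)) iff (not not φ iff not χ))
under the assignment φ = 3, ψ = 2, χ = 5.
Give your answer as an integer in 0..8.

not ψ = not 2 = 0
ψ implies not ψ = 2 implies 0 = 0
ψ iff ψ = 2 iff 2 = 8
(ψ implies not ψ) iff (ψ iff ψ) = 0 iff 8 = 0
not φ = not 3 = 0
not not φ = not 0 = 8
not χ = not 5 = 0
not not φ iff not χ = 8 iff 0 = 0
((ψ implies not ψ) iff (ψ iff ψ)) iff (not not φ iff not χ) = 0 iff 0 = 8
not (((ψ implies not ψ) iff (ψ iff ψ)) iff (not not φ iff not χ)) = not 8 = 0

0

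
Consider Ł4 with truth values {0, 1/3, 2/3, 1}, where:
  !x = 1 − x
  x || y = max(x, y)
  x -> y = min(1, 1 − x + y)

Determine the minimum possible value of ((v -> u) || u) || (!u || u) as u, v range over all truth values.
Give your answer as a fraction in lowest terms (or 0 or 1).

Take u = 1/3, v = 2/3:
v -> u = 2/3 -> 1/3 = 2/3
(v -> u) || u = 2/3 || 1/3 = 2/3
!u = !1/3 = 2/3
!u || u = 2/3 || 1/3 = 2/3
((v -> u) || u) || (!u || u) = 2/3 || 2/3 = 2/3
No assignment yields a value below 2/3, so this is the minimum.

2/3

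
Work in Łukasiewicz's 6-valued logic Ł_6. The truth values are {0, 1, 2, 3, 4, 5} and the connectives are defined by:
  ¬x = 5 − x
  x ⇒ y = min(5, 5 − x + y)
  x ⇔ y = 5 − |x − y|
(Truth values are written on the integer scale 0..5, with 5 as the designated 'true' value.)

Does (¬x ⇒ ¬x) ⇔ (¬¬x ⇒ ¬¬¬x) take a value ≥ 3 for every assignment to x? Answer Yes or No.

No

Counterexample: take x = 4.
¬x = ¬4 = 1
¬x = ¬4 = 1
¬x ⇒ ¬x = 1 ⇒ 1 = 5
¬x = ¬4 = 1
¬¬x = ¬1 = 4
¬x = ¬4 = 1
¬¬x = ¬1 = 4
¬¬¬x = ¬4 = 1
¬¬x ⇒ ¬¬¬x = 4 ⇒ 1 = 2
(¬x ⇒ ¬x) ⇔ (¬¬x ⇒ ¬¬¬x) = 5 ⇔ 2 = 2
This gives 2, which is below 3.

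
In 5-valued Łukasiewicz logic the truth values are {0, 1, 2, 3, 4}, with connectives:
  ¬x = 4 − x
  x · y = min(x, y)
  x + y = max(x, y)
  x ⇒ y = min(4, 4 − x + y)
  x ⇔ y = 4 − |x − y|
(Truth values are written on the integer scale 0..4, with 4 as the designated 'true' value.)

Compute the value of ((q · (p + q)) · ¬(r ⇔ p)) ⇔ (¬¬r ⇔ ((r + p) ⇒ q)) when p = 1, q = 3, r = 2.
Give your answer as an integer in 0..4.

p + q = 1 + 3 = 3
q · (p + q) = 3 · 3 = 3
r ⇔ p = 2 ⇔ 1 = 3
¬(r ⇔ p) = ¬3 = 1
(q · (p + q)) · ¬(r ⇔ p) = 3 · 1 = 1
¬r = ¬2 = 2
¬¬r = ¬2 = 2
r + p = 2 + 1 = 2
(r + p) ⇒ q = 2 ⇒ 3 = 4
¬¬r ⇔ ((r + p) ⇒ q) = 2 ⇔ 4 = 2
((q · (p + q)) · ¬(r ⇔ p)) ⇔ (¬¬r ⇔ ((r + p) ⇒ q)) = 1 ⇔ 2 = 3

3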